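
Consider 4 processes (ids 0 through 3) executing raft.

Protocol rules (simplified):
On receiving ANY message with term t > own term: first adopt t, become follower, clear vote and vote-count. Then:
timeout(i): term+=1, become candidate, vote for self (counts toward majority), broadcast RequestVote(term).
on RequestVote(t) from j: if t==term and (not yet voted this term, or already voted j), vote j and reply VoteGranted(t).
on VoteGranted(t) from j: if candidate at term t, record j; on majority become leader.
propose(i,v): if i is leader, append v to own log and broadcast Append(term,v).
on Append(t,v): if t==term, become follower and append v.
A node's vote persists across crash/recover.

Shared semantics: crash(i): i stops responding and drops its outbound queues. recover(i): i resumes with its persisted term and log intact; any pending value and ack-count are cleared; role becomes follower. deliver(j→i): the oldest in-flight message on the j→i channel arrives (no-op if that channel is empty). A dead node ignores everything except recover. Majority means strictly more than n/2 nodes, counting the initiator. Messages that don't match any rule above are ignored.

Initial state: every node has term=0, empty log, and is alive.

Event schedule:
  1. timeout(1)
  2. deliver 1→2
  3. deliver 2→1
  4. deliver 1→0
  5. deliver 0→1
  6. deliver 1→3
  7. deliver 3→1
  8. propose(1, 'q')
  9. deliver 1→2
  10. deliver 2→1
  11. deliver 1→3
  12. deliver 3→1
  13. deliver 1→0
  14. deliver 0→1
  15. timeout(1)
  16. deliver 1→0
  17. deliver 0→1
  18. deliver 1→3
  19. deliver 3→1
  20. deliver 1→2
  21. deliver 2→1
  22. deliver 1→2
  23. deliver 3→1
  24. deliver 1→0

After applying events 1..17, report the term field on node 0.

step 1 timeout(1): 1={cand,t=1,log=-}
step 2 deliver 1→2: 2={foll,t=1,log=-}
step 3 deliver 2→1: —
step 4 deliver 1→0: 0={foll,t=1,log=-}
step 5 deliver 0→1: 1={lead,t=1,log=-}
step 6 deliver 1→3: 3={foll,t=1,log=-}
step 7 deliver 3→1: —
step 8 propose(1,'q'): 1={lead,t=1,log=q}
step 9 deliver 1→2: 2={foll,t=1,log=q}
step 10 deliver 2→1: —
step 11 deliver 1→3: 3={foll,t=1,log=q}
step 12 deliver 3→1: —
step 13 deliver 1→0: 0={foll,t=1,log=q}
step 14 deliver 0→1: —
step 15 timeout(1): 1={cand,t=2,log=q}
step 16 deliver 1→0: 0={foll,t=2,log=q}
step 17 deliver 0→1: —

2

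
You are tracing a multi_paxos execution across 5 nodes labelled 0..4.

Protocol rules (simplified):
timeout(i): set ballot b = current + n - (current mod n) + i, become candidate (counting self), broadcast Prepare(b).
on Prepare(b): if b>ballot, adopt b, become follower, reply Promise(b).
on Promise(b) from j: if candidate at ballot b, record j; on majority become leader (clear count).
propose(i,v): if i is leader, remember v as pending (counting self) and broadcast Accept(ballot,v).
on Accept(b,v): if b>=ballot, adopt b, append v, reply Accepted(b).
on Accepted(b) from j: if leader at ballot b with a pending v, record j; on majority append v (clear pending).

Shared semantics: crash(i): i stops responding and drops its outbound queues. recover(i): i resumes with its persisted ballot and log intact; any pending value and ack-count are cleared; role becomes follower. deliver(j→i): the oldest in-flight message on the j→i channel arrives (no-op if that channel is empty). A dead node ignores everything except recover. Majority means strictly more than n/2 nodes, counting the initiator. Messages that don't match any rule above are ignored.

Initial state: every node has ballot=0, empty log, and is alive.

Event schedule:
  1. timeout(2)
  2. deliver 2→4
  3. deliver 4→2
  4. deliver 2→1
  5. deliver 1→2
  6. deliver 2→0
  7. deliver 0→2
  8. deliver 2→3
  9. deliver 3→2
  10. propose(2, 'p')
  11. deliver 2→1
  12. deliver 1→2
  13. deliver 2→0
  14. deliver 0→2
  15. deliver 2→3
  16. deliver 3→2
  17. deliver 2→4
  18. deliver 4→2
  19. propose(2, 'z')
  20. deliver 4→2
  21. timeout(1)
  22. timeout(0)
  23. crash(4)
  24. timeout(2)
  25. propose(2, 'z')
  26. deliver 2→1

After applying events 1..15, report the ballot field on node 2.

7

[1] timeout(2) → N2(cand b7 [-])
[2] deliver 2→4 → N4(foll b7 [-])
[3] deliver 4→2 → ∅
[4] deliver 2→1 → N1(foll b7 [-])
[5] deliver 1→2 → N2(lead b7 [-])
[6] deliver 2→0 → N0(foll b7 [-])
[7] deliver 0→2 → ∅
[8] deliver 2→3 → N3(foll b7 [-])
[9] deliver 3→2 → ∅
[10] propose(2,'p') → ∅
[11] deliver 2→1 → N1(foll b7 [p])
[12] deliver 1→2 → ∅
[13] deliver 2→0 → N0(foll b7 [p])
[14] deliver 0→2 → N2(lead b7 [p])
[15] deliver 2→3 → N3(foll b7 [p])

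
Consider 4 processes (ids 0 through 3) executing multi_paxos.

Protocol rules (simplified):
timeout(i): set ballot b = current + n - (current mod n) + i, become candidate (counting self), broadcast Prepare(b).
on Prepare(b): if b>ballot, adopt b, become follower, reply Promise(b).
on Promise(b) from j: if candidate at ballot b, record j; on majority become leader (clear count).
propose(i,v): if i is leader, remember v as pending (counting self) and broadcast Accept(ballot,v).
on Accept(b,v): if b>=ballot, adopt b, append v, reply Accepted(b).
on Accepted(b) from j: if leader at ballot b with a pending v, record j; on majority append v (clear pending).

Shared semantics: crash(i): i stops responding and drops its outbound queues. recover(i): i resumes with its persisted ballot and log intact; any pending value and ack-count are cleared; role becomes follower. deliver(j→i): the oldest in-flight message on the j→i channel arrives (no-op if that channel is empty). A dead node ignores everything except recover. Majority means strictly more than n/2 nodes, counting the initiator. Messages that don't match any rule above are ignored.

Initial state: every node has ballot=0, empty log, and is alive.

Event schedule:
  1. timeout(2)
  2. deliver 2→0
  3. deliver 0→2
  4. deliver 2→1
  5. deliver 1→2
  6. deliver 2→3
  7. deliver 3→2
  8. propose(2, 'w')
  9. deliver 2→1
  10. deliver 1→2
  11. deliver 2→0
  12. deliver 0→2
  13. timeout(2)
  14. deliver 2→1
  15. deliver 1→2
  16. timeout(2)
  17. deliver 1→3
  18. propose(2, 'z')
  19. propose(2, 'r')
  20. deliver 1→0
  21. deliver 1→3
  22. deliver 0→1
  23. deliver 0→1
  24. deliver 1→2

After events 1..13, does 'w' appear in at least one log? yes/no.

1. timeout(2):  <2:cand b6 ->
2. deliver 2→0:  <0:foll b6 ->
3. deliver 0→2:  nop
4. deliver 2→1:  <1:foll b6 ->
5. deliver 1→2:  <2:lead b6 ->
6. deliver 2→3:  <3:foll b6 ->
7. deliver 3→2:  nop
8. propose(2,'w'):  nop
9. deliver 2→1:  <1:foll b6 w>
10. deliver 1→2:  nop
11. deliver 2→0:  <0:foll b6 w>
12. deliver 0→2:  <2:lead b6 w>
13. timeout(2):  <2:cand b10 w>

yes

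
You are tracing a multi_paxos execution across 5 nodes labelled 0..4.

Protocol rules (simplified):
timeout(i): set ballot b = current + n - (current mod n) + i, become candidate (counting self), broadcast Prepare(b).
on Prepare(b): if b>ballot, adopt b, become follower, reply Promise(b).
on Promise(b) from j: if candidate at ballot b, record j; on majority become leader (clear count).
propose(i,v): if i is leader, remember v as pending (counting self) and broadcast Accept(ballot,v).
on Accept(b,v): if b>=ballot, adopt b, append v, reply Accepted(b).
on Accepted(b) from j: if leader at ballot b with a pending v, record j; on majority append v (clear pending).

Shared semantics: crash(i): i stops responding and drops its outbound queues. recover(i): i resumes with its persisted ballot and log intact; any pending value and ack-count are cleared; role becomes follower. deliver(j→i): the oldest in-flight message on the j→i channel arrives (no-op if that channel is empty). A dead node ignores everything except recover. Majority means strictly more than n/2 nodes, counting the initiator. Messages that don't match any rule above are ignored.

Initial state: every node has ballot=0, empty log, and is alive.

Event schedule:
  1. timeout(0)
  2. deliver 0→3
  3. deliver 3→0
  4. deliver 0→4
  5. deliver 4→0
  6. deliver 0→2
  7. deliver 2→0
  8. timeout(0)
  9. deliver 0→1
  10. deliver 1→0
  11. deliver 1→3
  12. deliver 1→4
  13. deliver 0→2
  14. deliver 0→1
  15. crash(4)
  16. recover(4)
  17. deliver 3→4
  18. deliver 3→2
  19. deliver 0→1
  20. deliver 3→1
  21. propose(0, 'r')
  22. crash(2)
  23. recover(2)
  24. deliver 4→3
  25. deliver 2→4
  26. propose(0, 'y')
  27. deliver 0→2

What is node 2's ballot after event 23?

10

[1] timeout(0) → N0(cand b5 [-])
[2] deliver 0→3 → N3(foll b5 [-])
[3] deliver 3→0 → ∅
[4] deliver 0→4 → N4(foll b5 [-])
[5] deliver 4→0 → N0(lead b5 [-])
[6] deliver 0→2 → N2(foll b5 [-])
[7] deliver 2→0 → ∅
[8] timeout(0) → N0(cand b10 [-])
[9] deliver 0→1 → N1(foll b5 [-])
[10] deliver 1→0 → ∅
[11] deliver 1→3 → ∅
[12] deliver 1→4 → ∅
[13] deliver 0→2 → N2(foll b10 [-])
[14] deliver 0→1 → N1(foll b10 [-])
[15] crash(4) → N4(✗foll b5 [-])
[16] recover(4) → N4(foll b5 [-])
[17] deliver 3→4 → ∅
[18] deliver 3→2 → ∅
[19] deliver 0→1 → ∅
[20] deliver 3→1 → ∅
[21] propose(0,'r') → ∅
[22] crash(2) → N2(✗foll b10 [-])
[23] recover(2) → N2(foll b10 [-])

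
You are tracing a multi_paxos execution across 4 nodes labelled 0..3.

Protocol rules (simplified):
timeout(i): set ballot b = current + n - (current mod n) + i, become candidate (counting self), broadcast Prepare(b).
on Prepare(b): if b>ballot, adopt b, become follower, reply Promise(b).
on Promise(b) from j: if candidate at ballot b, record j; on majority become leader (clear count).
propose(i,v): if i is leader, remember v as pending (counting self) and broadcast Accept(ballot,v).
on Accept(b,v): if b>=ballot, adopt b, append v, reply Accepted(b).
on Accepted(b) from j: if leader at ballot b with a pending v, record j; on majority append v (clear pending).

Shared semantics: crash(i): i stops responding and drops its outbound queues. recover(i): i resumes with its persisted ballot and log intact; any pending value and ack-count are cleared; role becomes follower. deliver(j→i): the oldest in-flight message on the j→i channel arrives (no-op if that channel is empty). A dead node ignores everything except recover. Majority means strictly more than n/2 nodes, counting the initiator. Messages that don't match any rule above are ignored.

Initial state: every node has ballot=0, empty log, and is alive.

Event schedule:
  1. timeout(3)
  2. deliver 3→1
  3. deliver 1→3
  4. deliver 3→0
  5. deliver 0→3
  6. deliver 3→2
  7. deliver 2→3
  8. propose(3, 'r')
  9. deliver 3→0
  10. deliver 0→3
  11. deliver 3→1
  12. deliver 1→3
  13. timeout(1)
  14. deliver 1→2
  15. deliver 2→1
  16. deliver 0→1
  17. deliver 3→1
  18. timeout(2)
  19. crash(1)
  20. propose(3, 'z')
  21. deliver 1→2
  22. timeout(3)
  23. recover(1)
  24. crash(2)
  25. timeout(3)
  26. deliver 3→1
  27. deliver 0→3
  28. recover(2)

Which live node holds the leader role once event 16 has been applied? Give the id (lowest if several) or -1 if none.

3

after 1 — timeout(3): n3:cand/b7/[-]
after 2 — deliver 3→1: n1:foll/b7/[-]
after 3 — deliver 1→3: ·
after 4 — deliver 3→0: n0:foll/b7/[-]
after 5 — deliver 0→3: n3:lead/b7/[-]
after 6 — deliver 3→2: n2:foll/b7/[-]
after 7 — deliver 2→3: ·
after 8 — propose(3,'r'): ·
after 9 — deliver 3→0: n0:foll/b7/[r]
after 10 — deliver 0→3: ·
after 11 — deliver 3→1: n1:foll/b7/[r]
after 12 — deliver 1→3: n3:lead/b7/[r]
after 13 — timeout(1): n1:cand/b9/[r]
after 14 — deliver 1→2: n2:foll/b9/[-]
after 15 — deliver 2→1: ·
after 16 — deliver 0→1: ·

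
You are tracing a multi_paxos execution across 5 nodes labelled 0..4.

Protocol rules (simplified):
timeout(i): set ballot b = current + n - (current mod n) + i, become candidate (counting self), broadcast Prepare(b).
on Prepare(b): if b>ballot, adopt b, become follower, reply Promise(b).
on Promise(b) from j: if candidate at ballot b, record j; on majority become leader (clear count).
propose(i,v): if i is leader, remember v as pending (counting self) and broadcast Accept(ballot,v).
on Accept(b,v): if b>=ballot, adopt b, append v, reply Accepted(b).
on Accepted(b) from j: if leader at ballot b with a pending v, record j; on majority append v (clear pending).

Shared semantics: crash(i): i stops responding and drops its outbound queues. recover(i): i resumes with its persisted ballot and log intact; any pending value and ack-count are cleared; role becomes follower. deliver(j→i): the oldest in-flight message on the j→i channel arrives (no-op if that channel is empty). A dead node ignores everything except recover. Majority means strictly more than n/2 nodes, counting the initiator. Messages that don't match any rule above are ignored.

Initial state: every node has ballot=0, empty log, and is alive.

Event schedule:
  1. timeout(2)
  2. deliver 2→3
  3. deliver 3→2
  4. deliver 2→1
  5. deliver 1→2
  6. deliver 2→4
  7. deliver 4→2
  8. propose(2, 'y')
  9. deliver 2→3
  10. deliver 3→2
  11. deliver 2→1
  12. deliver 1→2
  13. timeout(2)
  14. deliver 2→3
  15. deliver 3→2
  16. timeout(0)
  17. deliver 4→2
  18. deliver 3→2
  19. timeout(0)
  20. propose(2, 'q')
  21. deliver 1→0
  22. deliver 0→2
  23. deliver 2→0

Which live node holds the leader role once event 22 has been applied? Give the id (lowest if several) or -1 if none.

-1

[1] timeout(2) → N2(cand b7 [-])
[2] deliver 2→3 → N3(foll b7 [-])
[3] deliver 3→2 → ∅
[4] deliver 2→1 → N1(foll b7 [-])
[5] deliver 1→2 → N2(lead b7 [-])
[6] deliver 2→4 → N4(foll b7 [-])
[7] deliver 4→2 → ∅
[8] propose(2,'y') → ∅
[9] deliver 2→3 → N3(foll b7 [y])
[10] deliver 3→2 → ∅
[11] deliver 2→1 → N1(foll b7 [y])
[12] deliver 1→2 → N2(lead b7 [y])
[13] timeout(2) → N2(cand b12 [y])
[14] deliver 2→3 → N3(foll b12 [y])
[15] deliver 3→2 → ∅
[16] timeout(0) → N0(cand b5 [-])
[17] deliver 4→2 → ∅
[18] deliver 3→2 → ∅
[19] timeout(0) → N0(cand b10 [-])
[20] propose(2,'q') → ∅
[21] deliver 1→0 → ∅
[22] deliver 0→2 → ∅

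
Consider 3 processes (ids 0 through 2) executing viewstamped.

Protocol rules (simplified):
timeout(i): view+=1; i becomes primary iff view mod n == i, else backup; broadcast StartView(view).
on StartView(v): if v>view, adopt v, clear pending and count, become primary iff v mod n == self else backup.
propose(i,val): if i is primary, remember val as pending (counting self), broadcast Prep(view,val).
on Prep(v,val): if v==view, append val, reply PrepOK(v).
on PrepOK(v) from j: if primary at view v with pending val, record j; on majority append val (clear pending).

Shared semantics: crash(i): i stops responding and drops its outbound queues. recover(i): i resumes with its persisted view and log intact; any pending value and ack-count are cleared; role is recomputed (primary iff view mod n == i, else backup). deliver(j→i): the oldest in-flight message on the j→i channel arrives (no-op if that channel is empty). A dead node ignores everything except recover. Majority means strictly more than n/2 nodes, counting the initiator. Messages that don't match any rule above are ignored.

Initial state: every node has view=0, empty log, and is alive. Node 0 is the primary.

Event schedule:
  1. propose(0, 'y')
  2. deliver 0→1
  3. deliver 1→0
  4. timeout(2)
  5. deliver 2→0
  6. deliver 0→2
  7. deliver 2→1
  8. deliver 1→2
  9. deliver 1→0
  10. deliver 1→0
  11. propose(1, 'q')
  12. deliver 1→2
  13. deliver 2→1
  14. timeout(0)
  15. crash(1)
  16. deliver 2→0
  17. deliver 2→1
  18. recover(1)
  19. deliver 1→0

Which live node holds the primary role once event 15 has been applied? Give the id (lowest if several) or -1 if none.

[1] propose(0,'y') → ∅
[2] deliver 0→1 → N1(back v0 [y])
[3] deliver 1→0 → N0(prim v0 [y])
[4] timeout(2) → N2(back v1 [-])
[5] deliver 2→0 → N0(back v1 [y])
[6] deliver 0→2 → ∅
[7] deliver 2→1 → N1(prim v1 [y])
[8] deliver 1→2 → ∅
[9] deliver 1→0 → ∅
[10] deliver 1→0 → ∅
[11] propose(1,'q') → ∅
[12] deliver 1→2 → N2(back v1 [q])
[13] deliver 2→1 → N1(prim v1 [y,q])
[14] timeout(0) → N0(back v2 [y])
[15] crash(1) → N1(✗prim v1 [y,q])

-1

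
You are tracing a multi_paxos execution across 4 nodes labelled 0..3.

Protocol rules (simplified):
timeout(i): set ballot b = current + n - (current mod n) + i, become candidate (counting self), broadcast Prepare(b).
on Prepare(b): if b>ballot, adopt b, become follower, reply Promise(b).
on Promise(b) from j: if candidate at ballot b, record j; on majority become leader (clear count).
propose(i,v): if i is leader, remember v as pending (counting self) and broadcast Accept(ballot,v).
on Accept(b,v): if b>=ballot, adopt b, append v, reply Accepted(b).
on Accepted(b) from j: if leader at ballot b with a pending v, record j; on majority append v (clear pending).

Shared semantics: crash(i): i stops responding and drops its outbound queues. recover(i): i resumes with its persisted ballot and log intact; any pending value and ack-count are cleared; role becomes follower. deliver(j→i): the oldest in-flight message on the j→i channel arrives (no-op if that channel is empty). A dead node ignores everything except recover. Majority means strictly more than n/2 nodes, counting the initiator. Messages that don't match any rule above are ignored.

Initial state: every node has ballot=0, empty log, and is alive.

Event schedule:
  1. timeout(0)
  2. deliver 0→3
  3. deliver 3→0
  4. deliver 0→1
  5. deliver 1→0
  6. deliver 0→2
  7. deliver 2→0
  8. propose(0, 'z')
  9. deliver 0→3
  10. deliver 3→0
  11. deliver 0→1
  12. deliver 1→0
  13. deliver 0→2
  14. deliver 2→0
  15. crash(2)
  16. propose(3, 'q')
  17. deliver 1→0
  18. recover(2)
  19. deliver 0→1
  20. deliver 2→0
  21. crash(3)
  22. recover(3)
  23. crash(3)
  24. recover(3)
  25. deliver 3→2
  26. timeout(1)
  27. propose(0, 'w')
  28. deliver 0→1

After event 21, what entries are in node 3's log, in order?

1. timeout(0):  <0:cand b4 ->
2. deliver 0→3:  <3:foll b4 ->
3. deliver 3→0:  nop
4. deliver 0→1:  <1:foll b4 ->
5. deliver 1→0:  <0:lead b4 ->
6. deliver 0→2:  <2:foll b4 ->
7. deliver 2→0:  nop
8. propose(0,'z'):  nop
9. deliver 0→3:  <3:foll b4 z>
10. deliver 3→0:  nop
11. deliver 0→1:  <1:foll b4 z>
12. deliver 1→0:  <0:lead b4 z>
13. deliver 0→2:  <2:foll b4 z>
14. deliver 2→0:  nop
15. crash(2):  <2:✗foll b4 z>
16. propose(3,'q'):  nop
17. deliver 1→0:  nop
18. recover(2):  <2:foll b4 z>
19. deliver 0→1:  nop
20. deliver 2→0:  nop
21. crash(3):  <3:✗foll b4 z>

z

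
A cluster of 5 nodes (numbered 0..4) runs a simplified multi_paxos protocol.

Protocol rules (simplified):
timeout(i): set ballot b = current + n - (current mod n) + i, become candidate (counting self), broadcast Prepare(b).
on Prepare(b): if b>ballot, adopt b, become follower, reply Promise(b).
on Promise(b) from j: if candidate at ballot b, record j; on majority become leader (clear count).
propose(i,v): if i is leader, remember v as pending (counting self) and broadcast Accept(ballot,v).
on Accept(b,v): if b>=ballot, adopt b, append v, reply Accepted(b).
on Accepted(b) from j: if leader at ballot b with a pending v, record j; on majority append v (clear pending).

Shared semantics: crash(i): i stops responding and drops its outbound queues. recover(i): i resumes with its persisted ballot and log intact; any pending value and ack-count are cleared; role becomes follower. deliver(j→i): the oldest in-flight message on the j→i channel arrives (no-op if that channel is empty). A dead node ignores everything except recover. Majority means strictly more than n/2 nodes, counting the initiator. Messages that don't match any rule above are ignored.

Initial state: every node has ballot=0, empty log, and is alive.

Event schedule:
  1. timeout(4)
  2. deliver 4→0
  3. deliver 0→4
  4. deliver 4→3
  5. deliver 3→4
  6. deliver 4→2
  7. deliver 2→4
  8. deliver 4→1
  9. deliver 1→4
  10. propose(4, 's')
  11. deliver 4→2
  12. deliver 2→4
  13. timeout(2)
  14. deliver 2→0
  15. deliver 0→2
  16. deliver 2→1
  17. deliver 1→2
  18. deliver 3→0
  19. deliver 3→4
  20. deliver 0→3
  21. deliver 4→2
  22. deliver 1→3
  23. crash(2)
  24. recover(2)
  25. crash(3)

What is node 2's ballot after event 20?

step 1 timeout(4): 4={cand,b=9,log=-}
step 2 deliver 4→0: 0={foll,b=9,log=-}
step 3 deliver 0→4: —
step 4 deliver 4→3: 3={foll,b=9,log=-}
step 5 deliver 3→4: 4={lead,b=9,log=-}
step 6 deliver 4→2: 2={foll,b=9,log=-}
step 7 deliver 2→4: —
step 8 deliver 4→1: 1={foll,b=9,log=-}
step 9 deliver 1→4: —
step 10 propose(4,'s'): —
step 11 deliver 4→2: 2={foll,b=9,log=s}
step 12 deliver 2→4: —
step 13 timeout(2): 2={cand,b=12,log=s}
step 14 deliver 2→0: 0={foll,b=12,log=-}
step 15 deliver 0→2: —
step 16 deliver 2→1: 1={foll,b=12,log=-}
step 17 deliver 1→2: 2={lead,b=12,log=s}
step 18 deliver 3→0: —
step 19 deliver 3→4: —
step 20 deliver 0→3: —

12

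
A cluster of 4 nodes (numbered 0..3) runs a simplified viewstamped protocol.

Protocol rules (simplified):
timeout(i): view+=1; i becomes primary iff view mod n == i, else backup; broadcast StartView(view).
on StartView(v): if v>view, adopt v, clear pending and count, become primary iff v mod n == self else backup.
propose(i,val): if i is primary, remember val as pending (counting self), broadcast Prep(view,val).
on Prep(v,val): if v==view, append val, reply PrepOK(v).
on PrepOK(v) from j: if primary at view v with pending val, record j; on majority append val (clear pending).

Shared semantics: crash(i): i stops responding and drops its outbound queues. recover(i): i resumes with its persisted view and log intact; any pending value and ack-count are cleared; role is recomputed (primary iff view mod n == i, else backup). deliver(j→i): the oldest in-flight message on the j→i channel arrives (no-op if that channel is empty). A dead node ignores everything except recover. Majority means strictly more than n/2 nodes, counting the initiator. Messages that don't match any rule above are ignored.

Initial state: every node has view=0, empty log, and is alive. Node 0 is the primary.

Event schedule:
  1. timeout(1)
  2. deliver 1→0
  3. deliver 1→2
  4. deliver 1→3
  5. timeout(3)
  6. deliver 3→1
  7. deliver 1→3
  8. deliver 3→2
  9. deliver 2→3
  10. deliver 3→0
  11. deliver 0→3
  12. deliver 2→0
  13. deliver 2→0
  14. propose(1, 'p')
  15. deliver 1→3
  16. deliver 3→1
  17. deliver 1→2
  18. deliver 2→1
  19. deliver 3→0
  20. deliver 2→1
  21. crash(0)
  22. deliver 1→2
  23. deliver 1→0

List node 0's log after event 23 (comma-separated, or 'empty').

empty

after 1 — timeout(1): n1:prim/v1/[-]
after 2 — deliver 1→0: n0:back/v1/[-]
after 3 — deliver 1→2: n2:back/v1/[-]
after 4 — deliver 1→3: n3:back/v1/[-]
after 5 — timeout(3): n3:back/v2/[-]
after 6 — deliver 3→1: n1:back/v2/[-]
after 7 — deliver 1→3: ·
after 8 — deliver 3→2: n2:prim/v2/[-]
after 9 — deliver 2→3: ·
after 10 — deliver 3→0: n0:back/v2/[-]
after 11 — deliver 0→3: ·
after 12 — deliver 2→0: ·
after 13 — deliver 2→0: ·
after 14 — propose(1,'p'): ·
after 15 — deliver 1→3: ·
after 16 — deliver 3→1: ·
after 17 — deliver 1→2: ·
after 18 — deliver 2→1: ·
after 19 — deliver 3→0: ·
after 20 — deliver 2→1: ·
after 21 — crash(0): n0:✗back/v2/[-]
after 22 — deliver 1→2: ·
after 23 — deliver 1→0: ·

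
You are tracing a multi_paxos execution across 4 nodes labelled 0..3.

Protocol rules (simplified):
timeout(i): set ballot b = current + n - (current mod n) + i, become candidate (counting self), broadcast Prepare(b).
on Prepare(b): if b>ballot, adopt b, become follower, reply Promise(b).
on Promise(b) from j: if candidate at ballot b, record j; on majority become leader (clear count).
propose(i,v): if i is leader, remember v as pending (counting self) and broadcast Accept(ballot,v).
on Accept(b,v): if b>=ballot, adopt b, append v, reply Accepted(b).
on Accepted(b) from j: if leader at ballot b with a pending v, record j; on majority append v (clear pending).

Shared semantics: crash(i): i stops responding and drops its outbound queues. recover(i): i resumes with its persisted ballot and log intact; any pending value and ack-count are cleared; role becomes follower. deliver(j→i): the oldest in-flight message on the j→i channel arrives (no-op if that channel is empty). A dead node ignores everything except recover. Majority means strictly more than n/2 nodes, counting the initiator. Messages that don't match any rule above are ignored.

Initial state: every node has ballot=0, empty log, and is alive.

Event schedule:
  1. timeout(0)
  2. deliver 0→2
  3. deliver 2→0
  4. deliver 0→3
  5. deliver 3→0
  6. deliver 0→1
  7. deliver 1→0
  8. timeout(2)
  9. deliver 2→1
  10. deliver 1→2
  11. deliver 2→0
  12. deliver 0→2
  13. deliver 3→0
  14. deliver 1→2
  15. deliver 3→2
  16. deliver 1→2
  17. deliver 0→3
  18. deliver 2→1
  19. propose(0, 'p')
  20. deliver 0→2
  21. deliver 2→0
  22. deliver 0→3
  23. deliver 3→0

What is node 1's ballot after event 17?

e1 timeout(0): 0[cand,b=4,-]
e2 deliver 0→2: 2[foll,b=4,-]
e3 deliver 2→0: ·
e4 deliver 0→3: 3[foll,b=4,-]
e5 deliver 3→0: 0[lead,b=4,-]
e6 deliver 0→1: 1[foll,b=4,-]
e7 deliver 1→0: ·
e8 timeout(2): 2[cand,b=10,-]
e9 deliver 2→1: 1[foll,b=10,-]
e10 deliver 1→2: ·
e11 deliver 2→0: 0[foll,b=10,-]
e12 deliver 0→2: 2[lead,b=10,-]
e13 deliver 3→0: ·
e14 deliver 1→2: ·
e15 deliver 3→2: ·
e16 deliver 1→2: ·
e17 deliver 0→3: ·

10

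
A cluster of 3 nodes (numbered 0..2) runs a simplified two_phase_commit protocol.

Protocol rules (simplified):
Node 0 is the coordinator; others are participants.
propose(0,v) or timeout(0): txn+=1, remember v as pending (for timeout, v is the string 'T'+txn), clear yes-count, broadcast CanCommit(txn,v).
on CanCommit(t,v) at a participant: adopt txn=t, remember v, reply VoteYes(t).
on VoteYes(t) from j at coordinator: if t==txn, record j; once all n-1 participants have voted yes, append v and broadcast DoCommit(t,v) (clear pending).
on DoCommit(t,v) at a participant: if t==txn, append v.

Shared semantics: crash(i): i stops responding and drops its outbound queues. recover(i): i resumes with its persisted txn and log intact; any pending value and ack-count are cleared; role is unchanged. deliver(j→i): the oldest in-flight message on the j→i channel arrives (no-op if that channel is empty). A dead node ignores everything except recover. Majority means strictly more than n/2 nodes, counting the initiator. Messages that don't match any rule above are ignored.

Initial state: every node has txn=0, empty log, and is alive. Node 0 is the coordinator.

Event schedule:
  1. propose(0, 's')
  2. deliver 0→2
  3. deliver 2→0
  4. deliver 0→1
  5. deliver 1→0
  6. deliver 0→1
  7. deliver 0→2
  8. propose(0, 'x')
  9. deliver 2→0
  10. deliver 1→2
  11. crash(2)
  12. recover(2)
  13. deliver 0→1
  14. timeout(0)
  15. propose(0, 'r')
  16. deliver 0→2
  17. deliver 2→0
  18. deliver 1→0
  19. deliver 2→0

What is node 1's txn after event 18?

2

step 1 propose(0,'s'): 0={coor,t=1,log=-}
step 2 deliver 0→2: 2={part,t=1,log=-}
step 3 deliver 2→0: —
step 4 deliver 0→1: 1={part,t=1,log=-}
step 5 deliver 1→0: 0={coor,t=1,log=s}
step 6 deliver 0→1: 1={part,t=1,log=s}
step 7 deliver 0→2: 2={part,t=1,log=s}
step 8 propose(0,'x'): 0={coor,t=2,log=s}
step 9 deliver 2→0: —
step 10 deliver 1→2: —
step 11 crash(2): 2={✗part,t=1,log=s}
step 12 recover(2): 2={part,t=1,log=s}
step 13 deliver 0→1: 1={part,t=2,log=s}
step 14 timeout(0): 0={coor,t=3,log=s}
step 15 propose(0,'r'): 0={coor,t=4,log=s}
step 16 deliver 0→2: 2={part,t=2,log=s}
step 17 deliver 2→0: —
step 18 deliver 1→0: —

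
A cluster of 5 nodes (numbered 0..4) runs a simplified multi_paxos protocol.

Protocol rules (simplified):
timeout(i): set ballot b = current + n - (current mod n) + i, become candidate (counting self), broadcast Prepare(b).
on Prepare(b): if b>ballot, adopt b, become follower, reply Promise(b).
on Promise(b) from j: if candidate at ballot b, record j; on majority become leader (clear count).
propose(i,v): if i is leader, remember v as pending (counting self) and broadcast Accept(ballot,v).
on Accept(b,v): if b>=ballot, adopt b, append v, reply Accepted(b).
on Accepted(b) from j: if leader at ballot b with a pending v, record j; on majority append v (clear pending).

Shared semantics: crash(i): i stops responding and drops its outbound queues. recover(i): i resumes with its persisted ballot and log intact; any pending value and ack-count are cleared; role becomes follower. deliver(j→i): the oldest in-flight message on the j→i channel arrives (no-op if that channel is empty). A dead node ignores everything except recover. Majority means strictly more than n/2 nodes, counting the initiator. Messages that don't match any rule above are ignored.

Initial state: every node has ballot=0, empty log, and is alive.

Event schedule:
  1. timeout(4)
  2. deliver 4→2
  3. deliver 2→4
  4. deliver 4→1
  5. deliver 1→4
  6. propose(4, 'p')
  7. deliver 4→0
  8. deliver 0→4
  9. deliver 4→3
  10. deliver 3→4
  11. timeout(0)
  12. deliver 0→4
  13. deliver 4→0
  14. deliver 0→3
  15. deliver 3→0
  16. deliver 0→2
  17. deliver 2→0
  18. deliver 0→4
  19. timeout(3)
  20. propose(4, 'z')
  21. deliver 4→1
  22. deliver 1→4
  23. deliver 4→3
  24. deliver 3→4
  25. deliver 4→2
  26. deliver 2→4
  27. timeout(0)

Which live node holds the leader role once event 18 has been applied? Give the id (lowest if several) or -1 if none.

1. timeout(4):  <4:cand b9 ->
2. deliver 4→2:  <2:foll b9 ->
3. deliver 2→4:  nop
4. deliver 4→1:  <1:foll b9 ->
5. deliver 1→4:  <4:lead b9 ->
6. propose(4,'p'):  nop
7. deliver 4→0:  <0:foll b9 ->
8. deliver 0→4:  nop
9. deliver 4→3:  <3:foll b9 ->
10. deliver 3→4:  nop
11. timeout(0):  <0:cand b10 ->
12. deliver 0→4:  <4:foll b10 ->
13. deliver 4→0:  nop
14. deliver 0→3:  <3:foll b10 ->
15. deliver 3→0:  nop
16. deliver 0→2:  <2:foll b10 ->
17. deliver 2→0:  <0:lead b10 ->
18. deliver 0→4:  nop

0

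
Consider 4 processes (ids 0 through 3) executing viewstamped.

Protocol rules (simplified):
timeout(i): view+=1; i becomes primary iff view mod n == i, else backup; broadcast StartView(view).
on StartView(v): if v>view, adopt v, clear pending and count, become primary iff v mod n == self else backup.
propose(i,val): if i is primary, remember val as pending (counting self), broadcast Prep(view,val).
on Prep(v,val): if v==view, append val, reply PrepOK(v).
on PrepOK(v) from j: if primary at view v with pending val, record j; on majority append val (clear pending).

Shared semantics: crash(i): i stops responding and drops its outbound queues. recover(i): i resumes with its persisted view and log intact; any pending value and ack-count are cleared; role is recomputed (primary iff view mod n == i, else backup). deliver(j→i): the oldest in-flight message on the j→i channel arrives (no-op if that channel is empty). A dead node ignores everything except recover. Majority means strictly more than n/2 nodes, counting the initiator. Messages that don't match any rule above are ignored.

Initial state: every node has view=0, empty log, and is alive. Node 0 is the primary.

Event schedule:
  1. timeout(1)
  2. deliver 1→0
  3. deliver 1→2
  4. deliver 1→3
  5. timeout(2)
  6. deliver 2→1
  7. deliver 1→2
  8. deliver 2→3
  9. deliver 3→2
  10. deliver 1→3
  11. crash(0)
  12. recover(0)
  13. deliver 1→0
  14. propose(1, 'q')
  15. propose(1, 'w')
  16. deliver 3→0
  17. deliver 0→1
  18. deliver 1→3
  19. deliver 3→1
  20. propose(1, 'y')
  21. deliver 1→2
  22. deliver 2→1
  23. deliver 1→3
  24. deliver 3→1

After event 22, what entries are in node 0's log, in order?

e1 timeout(1): 1[prim,v=1,-]
e2 deliver 1→0: 0[back,v=1,-]
e3 deliver 1→2: 2[back,v=1,-]
e4 deliver 1→3: 3[back,v=1,-]
e5 timeout(2): 2[prim,v=2,-]
e6 deliver 2→1: 1[back,v=2,-]
e7 deliver 1→2: ·
e8 deliver 2→3: 3[back,v=2,-]
e9 deliver 3→2: ·
e10 deliver 1→3: ·
e11 crash(0): 0[✗back,v=1,-]
e12 recover(0): 0[back,v=1,-]
e13 deliver 1→0: ·
e14 propose(1,'q'): ·
e15 propose(1,'w'): ·
e16 deliver 3→0: ·
e17 deliver 0→1: ·
e18 deliver 1→3: ·
e19 deliver 3→1: ·
e20 propose(1,'y'): ·
e21 deliver 1→2: ·
e22 deliver 2→1: ·

empty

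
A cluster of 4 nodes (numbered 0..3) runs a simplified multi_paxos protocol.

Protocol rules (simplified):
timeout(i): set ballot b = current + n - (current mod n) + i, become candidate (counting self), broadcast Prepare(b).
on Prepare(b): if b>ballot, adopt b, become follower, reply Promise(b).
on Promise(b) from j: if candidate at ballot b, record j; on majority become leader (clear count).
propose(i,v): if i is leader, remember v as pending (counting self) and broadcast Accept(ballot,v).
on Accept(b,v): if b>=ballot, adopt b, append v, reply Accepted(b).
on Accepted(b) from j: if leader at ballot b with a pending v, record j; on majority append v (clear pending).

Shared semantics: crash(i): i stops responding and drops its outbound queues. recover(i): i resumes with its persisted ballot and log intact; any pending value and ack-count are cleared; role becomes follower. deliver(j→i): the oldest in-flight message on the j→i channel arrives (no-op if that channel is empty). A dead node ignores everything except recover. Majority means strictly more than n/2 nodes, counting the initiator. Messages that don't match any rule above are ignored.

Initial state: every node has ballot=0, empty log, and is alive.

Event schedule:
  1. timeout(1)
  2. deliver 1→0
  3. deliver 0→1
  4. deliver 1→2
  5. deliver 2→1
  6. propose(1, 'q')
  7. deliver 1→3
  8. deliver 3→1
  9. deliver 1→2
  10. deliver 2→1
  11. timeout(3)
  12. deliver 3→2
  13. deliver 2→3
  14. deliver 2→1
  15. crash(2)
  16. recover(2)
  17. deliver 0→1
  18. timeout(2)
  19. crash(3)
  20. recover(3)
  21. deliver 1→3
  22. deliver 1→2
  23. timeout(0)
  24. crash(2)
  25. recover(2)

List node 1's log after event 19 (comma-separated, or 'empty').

1. timeout(1):  <1:cand b5 ->
2. deliver 1→0:  <0:foll b5 ->
3. deliver 0→1:  nop
4. deliver 1→2:  <2:foll b5 ->
5. deliver 2→1:  <1:lead b5 ->
6. propose(1,'q'):  nop
7. deliver 1→3:  <3:foll b5 ->
8. deliver 3→1:  nop
9. deliver 1→2:  <2:foll b5 q>
10. deliver 2→1:  nop
11. timeout(3):  <3:cand b11 ->
12. deliver 3→2:  <2:foll b11 q>
13. deliver 2→3:  nop
14. deliver 2→1:  nop
15. crash(2):  <2:✗foll b11 q>
16. recover(2):  <2:foll b11 q>
17. deliver 0→1:  nop
18. timeout(2):  <2:cand b14 q>
19. crash(3):  <3:✗cand b11 ->

empty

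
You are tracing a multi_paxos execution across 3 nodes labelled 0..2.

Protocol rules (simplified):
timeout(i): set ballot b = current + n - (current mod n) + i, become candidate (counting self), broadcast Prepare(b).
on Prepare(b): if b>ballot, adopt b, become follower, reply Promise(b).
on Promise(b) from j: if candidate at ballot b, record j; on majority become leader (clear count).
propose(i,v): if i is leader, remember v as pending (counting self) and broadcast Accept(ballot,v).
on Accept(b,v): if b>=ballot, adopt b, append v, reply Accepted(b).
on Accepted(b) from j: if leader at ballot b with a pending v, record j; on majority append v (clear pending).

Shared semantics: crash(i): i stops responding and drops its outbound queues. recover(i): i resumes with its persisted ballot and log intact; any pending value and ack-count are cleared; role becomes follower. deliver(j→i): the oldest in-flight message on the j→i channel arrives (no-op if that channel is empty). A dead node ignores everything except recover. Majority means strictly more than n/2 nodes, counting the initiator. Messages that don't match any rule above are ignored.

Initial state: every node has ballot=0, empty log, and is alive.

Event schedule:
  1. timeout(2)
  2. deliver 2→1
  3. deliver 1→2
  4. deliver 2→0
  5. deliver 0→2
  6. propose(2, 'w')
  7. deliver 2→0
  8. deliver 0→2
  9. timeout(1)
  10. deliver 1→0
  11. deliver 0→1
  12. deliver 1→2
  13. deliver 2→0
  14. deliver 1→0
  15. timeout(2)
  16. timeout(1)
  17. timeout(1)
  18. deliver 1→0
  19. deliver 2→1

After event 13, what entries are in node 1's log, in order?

empty

e1 timeout(2): 2[cand,b=5,-]
e2 deliver 2→1: 1[foll,b=5,-]
e3 deliver 1→2: 2[lead,b=5,-]
e4 deliver 2→0: 0[foll,b=5,-]
e5 deliver 0→2: ·
e6 propose(2,'w'): ·
e7 deliver 2→0: 0[foll,b=5,w]
e8 deliver 0→2: 2[lead,b=5,w]
e9 timeout(1): 1[cand,b=7,-]
e10 deliver 1→0: 0[foll,b=7,w]
e11 deliver 0→1: 1[lead,b=7,-]
e12 deliver 1→2: 2[foll,b=7,w]
e13 deliver 2→0: ·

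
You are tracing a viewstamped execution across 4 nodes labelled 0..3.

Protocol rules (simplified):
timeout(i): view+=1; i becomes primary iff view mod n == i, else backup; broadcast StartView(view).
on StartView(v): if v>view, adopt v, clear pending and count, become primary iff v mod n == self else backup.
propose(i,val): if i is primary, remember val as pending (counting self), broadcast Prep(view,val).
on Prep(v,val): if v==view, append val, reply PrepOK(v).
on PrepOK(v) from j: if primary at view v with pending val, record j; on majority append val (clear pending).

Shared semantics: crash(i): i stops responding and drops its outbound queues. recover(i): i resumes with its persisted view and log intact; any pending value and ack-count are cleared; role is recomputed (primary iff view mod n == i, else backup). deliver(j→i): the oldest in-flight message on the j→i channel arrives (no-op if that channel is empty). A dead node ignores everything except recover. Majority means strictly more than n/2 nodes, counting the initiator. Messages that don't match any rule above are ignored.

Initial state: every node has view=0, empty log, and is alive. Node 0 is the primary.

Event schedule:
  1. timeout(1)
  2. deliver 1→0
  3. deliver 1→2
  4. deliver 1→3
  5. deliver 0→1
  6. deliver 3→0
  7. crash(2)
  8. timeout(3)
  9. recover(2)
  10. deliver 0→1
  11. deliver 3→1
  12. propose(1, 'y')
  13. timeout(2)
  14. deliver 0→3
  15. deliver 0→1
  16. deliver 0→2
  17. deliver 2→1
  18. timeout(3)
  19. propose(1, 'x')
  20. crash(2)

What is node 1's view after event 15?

e1 timeout(1): 1[prim,v=1,-]
e2 deliver 1→0: 0[back,v=1,-]
e3 deliver 1→2: 2[back,v=1,-]
e4 deliver 1→3: 3[back,v=1,-]
e5 deliver 0→1: ·
e6 deliver 3→0: ·
e7 crash(2): 2[✗back,v=1,-]
e8 timeout(3): 3[back,v=2,-]
e9 recover(2): 2[back,v=1,-]
e10 deliver 0→1: ·
e11 deliver 3→1: 1[back,v=2,-]
e12 propose(1,'y'): ·
e13 timeout(2): 2[prim,v=2,-]
e14 deliver 0→3: ·
e15 deliver 0→1: ·

2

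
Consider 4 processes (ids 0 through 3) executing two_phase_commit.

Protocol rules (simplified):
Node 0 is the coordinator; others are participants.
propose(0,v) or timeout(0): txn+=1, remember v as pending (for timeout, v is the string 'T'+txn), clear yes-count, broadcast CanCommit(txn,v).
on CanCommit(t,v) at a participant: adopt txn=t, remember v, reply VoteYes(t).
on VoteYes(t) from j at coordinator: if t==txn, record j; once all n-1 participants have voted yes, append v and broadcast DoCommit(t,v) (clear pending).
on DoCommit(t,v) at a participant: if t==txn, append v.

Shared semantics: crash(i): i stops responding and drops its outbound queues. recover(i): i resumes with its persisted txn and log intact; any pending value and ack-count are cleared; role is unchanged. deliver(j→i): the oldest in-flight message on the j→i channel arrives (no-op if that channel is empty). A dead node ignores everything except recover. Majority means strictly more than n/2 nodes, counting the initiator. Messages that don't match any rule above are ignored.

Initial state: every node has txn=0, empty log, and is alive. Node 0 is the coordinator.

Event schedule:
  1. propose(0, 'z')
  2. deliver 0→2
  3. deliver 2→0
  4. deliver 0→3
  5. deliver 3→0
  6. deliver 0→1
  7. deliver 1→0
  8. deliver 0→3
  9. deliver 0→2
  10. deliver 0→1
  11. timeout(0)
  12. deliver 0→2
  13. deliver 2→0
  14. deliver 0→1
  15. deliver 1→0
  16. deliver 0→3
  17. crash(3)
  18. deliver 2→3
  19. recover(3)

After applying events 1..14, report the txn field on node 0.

step 1 propose(0,'z'): 0={coor,t=1,log=-}
step 2 deliver 0→2: 2={part,t=1,log=-}
step 3 deliver 2→0: —
step 4 deliver 0→3: 3={part,t=1,log=-}
step 5 deliver 3→0: —
step 6 deliver 0→1: 1={part,t=1,log=-}
step 7 deliver 1→0: 0={coor,t=1,log=z}
step 8 deliver 0→3: 3={part,t=1,log=z}
step 9 deliver 0→2: 2={part,t=1,log=z}
step 10 deliver 0→1: 1={part,t=1,log=z}
step 11 timeout(0): 0={coor,t=2,log=z}
step 12 deliver 0→2: 2={part,t=2,log=z}
step 13 deliver 2→0: —
step 14 deliver 0→1: 1={part,t=2,log=z}

2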